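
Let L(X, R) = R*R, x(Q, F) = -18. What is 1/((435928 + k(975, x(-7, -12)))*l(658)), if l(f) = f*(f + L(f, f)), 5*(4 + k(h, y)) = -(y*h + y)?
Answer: 5/626908878147888 ≈ 7.9756e-15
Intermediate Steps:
L(X, R) = R²
k(h, y) = -4 - y/5 - h*y/5 (k(h, y) = -4 + (-(y*h + y))/5 = -4 + (-(h*y + y))/5 = -4 + (-(y + h*y))/5 = -4 + (-y - h*y)/5 = -4 + (-y/5 - h*y/5) = -4 - y/5 - h*y/5)
l(f) = f*(f + f²)
1/((435928 + k(975, x(-7, -12)))*l(658)) = 1/((435928 + (-4 - ⅕*(-18) - ⅕*975*(-18)))*((658²*(1 + 658)))) = 1/((435928 + (-4 + 18/5 + 3510))*((432964*659))) = 1/((435928 + 17548/5)*285323276) = (1/285323276)/(2197188/5) = (5/2197188)*(1/285323276) = 5/626908878147888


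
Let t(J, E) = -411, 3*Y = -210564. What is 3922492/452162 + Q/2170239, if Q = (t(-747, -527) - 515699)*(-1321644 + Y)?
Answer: 54135641079857638/163549934453 ≈ 3.3100e+5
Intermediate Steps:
Y = -70188 (Y = (1/3)*(-210564) = -70188)
Q = 718338413520 (Q = (-411 - 515699)*(-1321644 - 70188) = -516110*(-1391832) = 718338413520)
3922492/452162 + Q/2170239 = 3922492/452162 + 718338413520/2170239 = 3922492*(1/452162) + 718338413520*(1/2170239) = 1961246/226081 + 239446137840/723413 = 54135641079857638/163549934453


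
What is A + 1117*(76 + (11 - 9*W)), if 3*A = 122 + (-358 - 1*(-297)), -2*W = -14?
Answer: 80485/3 ≈ 26828.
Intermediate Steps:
W = 7 (W = -1/2*(-14) = 7)
A = 61/3 (A = (122 + (-358 - 1*(-297)))/3 = (122 + (-358 + 297))/3 = (122 - 61)/3 = (1/3)*61 = 61/3 ≈ 20.333)
A + 1117*(76 + (11 - 9*W)) = 61/3 + 1117*(76 + (11 - 9*7)) = 61/3 + 1117*(76 + (11 - 63)) = 61/3 + 1117*(76 - 52) = 61/3 + 1117*24 = 61/3 + 26808 = 80485/3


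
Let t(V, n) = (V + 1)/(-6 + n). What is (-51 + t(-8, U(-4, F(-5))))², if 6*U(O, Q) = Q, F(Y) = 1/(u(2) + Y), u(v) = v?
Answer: 29517489/11881 ≈ 2484.4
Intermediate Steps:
F(Y) = 1/(2 + Y)
U(O, Q) = Q/6
t(V, n) = (1 + V)/(-6 + n)
(-51 + t(-8, U(-4, F(-5))))² = (-51 + (1 - 8)/(-6 + 1/(6*(2 - 5))))² = (-51 - 7/(-6 + (⅙)/(-3)))² = (-51 - 7/(-6 + (⅙)*(-⅓)))² = (-51 - 7/(-6 - 1/18))² = (-51 - 7/(-109/18))² = (-51 - 18/109*(-7))² = (-51 + 126/109)² = (-5433/109)² = 29517489/11881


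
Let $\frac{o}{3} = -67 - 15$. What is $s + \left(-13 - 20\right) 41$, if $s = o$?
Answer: $-1599$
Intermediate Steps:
$o = -246$ ($o = 3 \left(-67 - 15\right) = 3 \left(-82\right) = -246$)
$s = -246$
$s + \left(-13 - 20\right) 41 = -246 + \left(-13 - 20\right) 41 = -246 - 1353 = -1599$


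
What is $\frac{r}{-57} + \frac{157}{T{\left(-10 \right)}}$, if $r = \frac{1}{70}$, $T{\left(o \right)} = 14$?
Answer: $\frac{3196}{285} \approx 11.214$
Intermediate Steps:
$r = \frac{1}{70} \approx 0.014286$
$\frac{r}{-57} + \frac{157}{T{\left(-10 \right)}} = \frac{1}{70 \left(-57\right)} + \frac{157}{14} = \frac{1}{70} \left(- \frac{1}{57}\right) + 157 \cdot \frac{1}{14} = - \frac{1}{3990} + \frac{157}{14} = \frac{3196}{285}$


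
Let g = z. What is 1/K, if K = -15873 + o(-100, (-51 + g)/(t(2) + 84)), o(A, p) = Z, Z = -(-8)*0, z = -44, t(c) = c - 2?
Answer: -1/15873 ≈ -6.3000e-5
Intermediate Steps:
t(c) = -2 + c
g = -44
Z = 0 (Z = -1*0 = 0)
o(A, p) = 0
K = -15873 (K = -15873 + 0 = -15873)
1/K = 1/(-15873) = -1/15873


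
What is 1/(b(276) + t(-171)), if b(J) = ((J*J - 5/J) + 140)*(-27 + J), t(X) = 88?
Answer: 92/1748254609 ≈ 5.2624e-8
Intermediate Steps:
b(J) = (-27 + J)*(140 + J² - 5/J) (b(J) = ((J² - 5/J) + 140)*(-27 + J) = (140 + J² - 5/J)*(-27 + J) = (-27 + J)*(140 + J² - 5/J))
1/(b(276) + t(-171)) = 1/((-3785 + 276³ - 27*276² + 135/276 + 140*276) + 88) = 1/((-3785 + 21024576 - 27*76176 + 135*(1/276) + 38640) + 88) = 1/((-3785 + 21024576 - 2056752 + 45/92 + 38640) + 88) = 1/(1748246513/92 + 88) = 1/(1748254609/92) = 92/1748254609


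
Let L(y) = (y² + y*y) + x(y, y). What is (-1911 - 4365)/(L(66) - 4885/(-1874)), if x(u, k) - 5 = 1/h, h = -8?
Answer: -47044896/65361235 ≈ -0.71977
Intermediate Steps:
x(u, k) = 39/8 (x(u, k) = 5 + 1/(-8) = 5 - ⅛ = 39/8)
L(y) = 39/8 + 2*y² (L(y) = (y² + y*y) + 39/8 = (y² + y²) + 39/8 = 2*y² + 39/8 = 39/8 + 2*y²)
(-1911 - 4365)/(L(66) - 4885/(-1874)) = (-1911 - 4365)/((39/8 + 2*66²) - 4885/(-1874)) = -6276/((39/8 + 2*4356) - 4885*(-1/1874)) = -6276/((39/8 + 8712) + 4885/1874) = -6276/(69735/8 + 4885/1874) = -6276/65361235/7496 = -6276*7496/65361235 = -47044896/65361235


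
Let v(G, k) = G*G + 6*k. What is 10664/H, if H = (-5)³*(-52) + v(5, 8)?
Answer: 10664/6573 ≈ 1.6224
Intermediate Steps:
v(G, k) = G² + 6*k
H = 6573 (H = (-5)³*(-52) + (5² + 6*8) = -125*(-52) + (25 + 48) = 6500 + 73 = 6573)
10664/H = 10664/6573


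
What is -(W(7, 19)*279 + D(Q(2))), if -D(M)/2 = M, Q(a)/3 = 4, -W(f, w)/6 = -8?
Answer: -13368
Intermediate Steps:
W(f, w) = 48 (W(f, w) = -6*(-8) = 48)
Q(a) = 12 (Q(a) = 3*4 = 12)
D(M) = -2*M
-(W(7, 19)*279 + D(Q(2))) = -(48*279 - 2*12) = -(13392 - 24) = -1*13368 = -13368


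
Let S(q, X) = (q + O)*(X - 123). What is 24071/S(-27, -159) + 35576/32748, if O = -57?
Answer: 135916783/64644552 ≈ 2.1025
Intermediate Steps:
S(q, X) = (-123 + X)*(-57 + q) (S(q, X) = (q - 57)*(X - 123) = (-57 + q)*(-123 + X) = (-123 + X)*(-57 + q))
24071/S(-27, -159) + 35576/32748 = 24071/(7011 - 123*(-27) - 57*(-159) - 159*(-27)) + 35576/32748 = 24071/(7011 + 3321 + 9063 + 4293) + 35576*(1/32748) = 24071/23688 + 8894/8187 = 135916783/64644552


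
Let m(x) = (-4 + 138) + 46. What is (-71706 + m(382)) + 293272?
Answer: 221746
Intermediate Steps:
m(x) = 180 (m(x) = 134 + 46 = 180)
(-71706 + m(382)) + 293272 = (-71706 + 180) + 293272 = -71526 + 293272 = 221746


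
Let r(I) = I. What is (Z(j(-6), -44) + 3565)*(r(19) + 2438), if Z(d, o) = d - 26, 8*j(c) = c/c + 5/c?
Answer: 139125987/16 ≈ 8.6954e+6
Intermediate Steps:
j(c) = ⅛ + 5/(8*c) (j(c) = (c/c + 5/c)/8 = (1 + 5/c)/8 = ⅛ + 5/(8*c))
Z(d, o) = -26 + d
(Z(j(-6), -44) + 3565)*(r(19) + 2438) = ((-26 + (⅛)*(5 - 6)/(-6)) + 3565)*(19 + 2438) = ((-26 + (⅛)*(-⅙)*(-1)) + 3565)*2457 = ((-26 + 1/48) + 3565)*2457 = (-1247/48 + 3565)*2457 = (169873/48)*2457 = 139125987/16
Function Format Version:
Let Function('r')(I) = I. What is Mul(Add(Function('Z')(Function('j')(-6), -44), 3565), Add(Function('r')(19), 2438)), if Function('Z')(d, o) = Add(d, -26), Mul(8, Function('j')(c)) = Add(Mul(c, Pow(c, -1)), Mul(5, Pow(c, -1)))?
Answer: Rational(139125987, 16) ≈ 8.6954e+6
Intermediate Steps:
Function('j')(c) = Add(Rational(1, 8), Mul(Rational(5, 8), Pow(c, -1))) (Function('j')(c) = Mul(Rational(1, 8), Add(Mul(c, Pow(c, -1)), Mul(5, Pow(c, -1)))) = Mul(Rational(1, 8), Add(1, Mul(5, Pow(c, -1)))) = Add(Rational(1, 8), Mul(Rational(5, 8), Pow(c, -1))))
Function('Z')(d, o) = Add(-26, d)
Mul(Add(Function('Z')(Function('j')(-6), -44), 3565), Add(Function('r')(19), 2438)) = Mul(Add(Add(-26, Mul(Rational(1, 8), Pow(-6, -1), Add(5, -6))), 3565), Add(19, 2438)) = Mul(Add(Add(-26, Mul(Rational(1, 8), Rational(-1, 6), -1)), 3565), 2457) = Mul(Add(Add(-26, Rational(1, 48)), 3565), 2457) = Mul(Add(Rational(-1247, 48), 3565), 2457) = Mul(Rational(169873, 48), 2457) = Rational(139125987, 16)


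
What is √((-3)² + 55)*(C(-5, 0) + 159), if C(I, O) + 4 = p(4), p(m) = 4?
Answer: 1272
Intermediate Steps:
C(I, O) = 0 (C(I, O) = -4 + 4 = 0)
√((-3)² + 55)*(C(-5, 0) + 159) = √((-3)² + 55)*(0 + 159) = √(9 + 55)*159 = √64*159 = 8*159 = 1272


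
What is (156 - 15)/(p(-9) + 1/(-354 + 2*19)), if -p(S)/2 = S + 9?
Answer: -44556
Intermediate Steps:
p(S) = -18 - 2*S (p(S) = -2*(S + 9) = -2*(9 + S) = -18 - 2*S)
(156 - 15)/(p(-9) + 1/(-354 + 2*19)) = (156 - 15)/((-18 - 2*(-9)) + 1/(-354 + 2*19)) = 141/((-18 + 18) + 1/(-354 + 38)) = 141/(0 + 1/(-316)) = 141/(0 - 1/316) = 141/(-1/316) = 141*(-316) = -44556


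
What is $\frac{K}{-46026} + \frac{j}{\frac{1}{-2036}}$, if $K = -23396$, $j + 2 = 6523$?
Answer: $- \frac{305537974130}{23013} \approx -1.3277 \cdot 10^{7}$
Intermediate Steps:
$j = 6521$ ($j = -2 + 6523 = 6521$)
$\frac{K}{-46026} + \frac{j}{\frac{1}{-2036}} = - \frac{23396}{-46026} + \frac{6521}{\frac{1}{-2036}} = \left(-23396\right) \left(- \frac{1}{46026}\right) + \frac{6521}{- \frac{1}{2036}} = \frac{11698}{23013} + 6521 \left(-2036\right) = \frac{11698}{23013} - 13276756 = - \frac{305537974130}{23013}$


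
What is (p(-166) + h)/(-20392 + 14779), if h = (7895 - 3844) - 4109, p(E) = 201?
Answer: -143/5613 ≈ -0.025477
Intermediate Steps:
h = -58 (h = 4051 - 4109 = -58)
(p(-166) + h)/(-20392 + 14779) = (201 - 58)/(-20392 + 14779) = 143/(-5613) = 143*(-1/5613) = -143/5613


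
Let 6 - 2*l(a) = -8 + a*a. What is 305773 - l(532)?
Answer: 447278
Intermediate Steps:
l(a) = 7 - a**2/2 (l(a) = 3 - (-8 + a*a)/2 = 3 - (-8 + a**2)/2 = 3 + (4 - a**2/2) = 7 - a**2/2)
305773 - l(532) = 305773 - (7 - 1/2*532**2) = 305773 - (7 - 1/2*283024) = 305773 - (7 - 141512) = 305773 - 1*(-141505) = 305773 + 141505 = 447278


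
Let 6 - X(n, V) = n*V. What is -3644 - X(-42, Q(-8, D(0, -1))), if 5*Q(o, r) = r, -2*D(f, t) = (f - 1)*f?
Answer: -3650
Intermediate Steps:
D(f, t) = -f*(-1 + f)/2 (D(f, t) = -(f - 1)*f/2 = -(-1 + f)*f/2 = -f*(-1 + f)/2)
Q(o, r) = r/5
X(n, V) = 6 - V*n (X(n, V) = 6 - n*V = 6 - V*n)
-3644 - X(-42, Q(-8, D(0, -1))) = -3644 - (6 - 1*((½)*0*(1 - 1*0))/5*(-42)) = -3644 - (6 - 1*((½)*0*(1 + 0))/5*(-42)) = -3644 - (6 - 1*((½)*0*1)/5*(-42)) = -3644 - (6 - 1*(⅕)*0*(-42)) = -3644 - (6 - 1*0*(-42)) = -3644 - (6 + 0) = -3644 - 1*6 = -3644 - 6 = -3650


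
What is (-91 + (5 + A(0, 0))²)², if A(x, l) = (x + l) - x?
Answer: 4356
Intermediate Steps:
A(x, l) = l (A(x, l) = (l + x) - x = l)
(-91 + (5 + A(0, 0))²)² = (-91 + (5 + 0)²)² = (-91 + 5²)² = (-91 + 25)² = (-66)² = 4356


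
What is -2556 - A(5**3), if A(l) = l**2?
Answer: -18181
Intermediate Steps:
-2556 - A(5**3) = -2556 - (5**3)**2 = -2556 - 1*125**2 = -2556 - 1*15625 = -2556 - 15625 = -18181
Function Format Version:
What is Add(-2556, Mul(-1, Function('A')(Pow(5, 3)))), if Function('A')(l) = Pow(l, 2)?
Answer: -18181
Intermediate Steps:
Add(-2556, Mul(-1, Function('A')(Pow(5, 3)))) = Add(-2556, Mul(-1, Pow(Pow(5, 3), 2))) = Add(-2556, Mul(-1, Pow(125, 2))) = Add(-2556, Mul(-1, 15625)) = Add(-2556, -15625) = -18181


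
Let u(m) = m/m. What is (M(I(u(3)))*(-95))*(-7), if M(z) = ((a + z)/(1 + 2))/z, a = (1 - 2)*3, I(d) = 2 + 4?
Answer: 665/6 ≈ 110.83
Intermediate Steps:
u(m) = 1
I(d) = 6
a = -3 (a = -1*3 = -3)
M(z) = (-1 + z/3)/z (M(z) = ((-3 + z)/(1 + 2))/z = ((-3 + z)/3)/z = ((-3 + z)*(⅓))/z = (-1 + z/3)/z)
(M(I(u(3)))*(-95))*(-7) = (((⅓)*(-3 + 6)/6)*(-95))*(-7) = (((⅓)*(⅙)*3)*(-95))*(-7) = ((⅙)*(-95))*(-7) = -95/6*(-7) = 665/6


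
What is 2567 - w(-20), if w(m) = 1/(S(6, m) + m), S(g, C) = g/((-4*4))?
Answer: 418429/163 ≈ 2567.1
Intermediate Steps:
S(g, C) = -g/16 (S(g, C) = g/(-16) = g*(-1/16) = -g/16)
w(m) = 1/(-3/8 + m) (w(m) = 1/(-1/16*6 + m) = 1/(-3/8 + m))
2567 - w(-20) = 2567 - 8/(-3 + 8*(-20)) = 2567 - 8/(-3 - 160) = 2567 - 8/(-163) = 2567 - 8*(-1)/163 = 2567 - 1*(-8/163) = 2567 + 8/163 = 418429/163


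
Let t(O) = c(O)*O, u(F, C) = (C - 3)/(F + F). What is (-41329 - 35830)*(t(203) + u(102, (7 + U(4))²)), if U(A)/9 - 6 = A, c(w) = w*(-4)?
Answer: 1296932375471/102 ≈ 1.2715e+10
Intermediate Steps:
c(w) = -4*w
U(A) = 54 + 9*A
u(F, C) = (-3 + C)/(2*F) (u(F, C) = (-3 + C)/((2*F)) = (-3 + C)*(1/(2*F)) = (-3 + C)/(2*F))
t(O) = -4*O² (t(O) = (-4*O)*O = -4*O²)
(-41329 - 35830)*(t(203) + u(102, (7 + U(4))²)) = (-41329 - 35830)*(-4*203² + (½)*(-3 + (7 + (54 + 9*4))²)/102) = -77159*(-4*41209 + (½)*(1/102)*(-3 + (7 + (54 + 36))²)) = -77159*(-164836 + (½)*(1/102)*(-3 + (7 + 90)²)) = -77159*(-164836 + (½)*(1/102)*(-3 + 97²)) = -77159*(-164836 + (½)*(1/102)*(-3 + 9409)) = -77159*(-164836 + (½)*(1/102)*9406) = -77159*(-164836 + 4703/102) = -77159*(-16808569/102) = 1296932375471/102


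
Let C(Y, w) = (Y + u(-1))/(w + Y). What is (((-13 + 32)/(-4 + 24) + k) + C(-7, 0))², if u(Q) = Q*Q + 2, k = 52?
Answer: 56145049/19600 ≈ 2864.5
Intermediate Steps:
u(Q) = 2 + Q² (u(Q) = Q² + 2 = 2 + Q²)
C(Y, w) = (3 + Y)/(Y + w) (C(Y, w) = (Y + (2 + (-1)²))/(w + Y) = (Y + (2 + 1))/(Y + w) = (Y + 3)/(Y + w) = (3 + Y)/(Y + w))
(((-13 + 32)/(-4 + 24) + k) + C(-7, 0))² = (((-13 + 32)/(-4 + 24) + 52) + (3 - 7)/(-7 + 0))² = ((19/20 + 52) - 4/(-7))² = ((19*(1/20) + 52) - ⅐*(-4))² = ((19/20 + 52) + 4/7)² = (1059/20 + 4/7)² = (7493/140)² = 56145049/19600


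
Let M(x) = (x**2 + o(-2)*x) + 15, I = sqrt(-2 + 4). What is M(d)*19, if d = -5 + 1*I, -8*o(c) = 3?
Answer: 6669/8 - 1577*sqrt(2)/8 ≈ 554.85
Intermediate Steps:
I = sqrt(2) ≈ 1.4142
o(c) = -3/8 (o(c) = -1/8*3 = -3/8)
d = -5 + sqrt(2) (d = -5 + 1*sqrt(2) = -5 + sqrt(2) ≈ -3.5858)
M(x) = 15 + x**2 - 3*x/8 (M(x) = (x**2 - 3*x/8) + 15 = 15 + x**2 - 3*x/8)
M(d)*19 = (15 + (-5 + sqrt(2))**2 - 3*(-5 + sqrt(2))/8)*19 = (15 + (-5 + sqrt(2))**2 + (15/8 - 3*sqrt(2)/8))*19 = (135/8 + (-5 + sqrt(2))**2 - 3*sqrt(2)/8)*19 = 2565/8 + 19*(-5 + sqrt(2))**2 - 57*sqrt(2)/8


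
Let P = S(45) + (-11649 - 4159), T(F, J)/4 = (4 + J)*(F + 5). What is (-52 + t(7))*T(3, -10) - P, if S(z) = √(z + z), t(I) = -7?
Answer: 27136 - 3*√10 ≈ 27127.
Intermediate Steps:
T(F, J) = 4*(4 + J)*(5 + F) (T(F, J) = 4*((4 + J)*(F + 5)) = 4*((4 + J)*(5 + F)) = 4*(4 + J)*(5 + F))
S(z) = √2*√z (S(z) = √(2*z) = √2*√z)
P = -15808 + 3*√10 (P = √2*√45 + (-11649 - 4159) = √2*(3*√5) - 15808 = 3*√10 - 15808 = -15808 + 3*√10 ≈ -15799.)
(-52 + t(7))*T(3, -10) - P = (-52 - 7)*(80 + 16*3 + 20*(-10) + 4*3*(-10)) - (-15808 + 3*√10) = -59*(80 + 48 - 200 - 120) + (15808 - 3*√10) = -59*(-192) + (15808 - 3*√10) = 11328 + (15808 - 3*√10) = 27136 - 3*√10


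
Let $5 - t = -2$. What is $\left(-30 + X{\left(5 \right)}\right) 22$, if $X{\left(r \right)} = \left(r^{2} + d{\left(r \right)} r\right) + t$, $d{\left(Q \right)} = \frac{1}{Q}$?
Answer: $66$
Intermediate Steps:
$t = 7$ ($t = 5 - -2 = 5 + 2 = 7$)
$X{\left(r \right)} = 8 + r^{2}$ ($X{\left(r \right)} = \left(r^{2} + \frac{r}{r}\right) + 7 = \left(r^{2} + 1\right) + 7 = \left(1 + r^{2}\right) + 7 = 8 + r^{2}$)
$\left(-30 + X{\left(5 \right)}\right) 22 = \left(-30 + \left(8 + 5^{2}\right)\right) 22 = \left(-30 + \left(8 + 25\right)\right) 22 = \left(-30 + 33\right) 22 = 3 \cdot 22 = 66$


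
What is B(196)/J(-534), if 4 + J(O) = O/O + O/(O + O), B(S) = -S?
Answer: 392/5 ≈ 78.400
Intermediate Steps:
J(O) = -5/2 (J(O) = -4 + (O/O + O/(O + O)) = -4 + (1 + O/((2*O))) = -4 + (1 + O*(1/(2*O))) = -4 + (1 + ½) = -4 + 3/2 = -5/2)
B(196)/J(-534) = (-1*196)/(-5/2) = -196*(-⅖) = 392/5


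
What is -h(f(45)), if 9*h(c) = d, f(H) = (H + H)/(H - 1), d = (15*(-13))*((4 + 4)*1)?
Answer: 520/3 ≈ 173.33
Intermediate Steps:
d = -1560 ≈ -1560.0
f(H) = 2*H/(-1 + H) (f(H) = (2*H)/(-1 + H) = 2*H/(-1 + H))
h(c) = -520/3 (h(c) = (⅑)*(-1560) = -520/3)
-h(f(45)) = -1*(-520/3) = 520/3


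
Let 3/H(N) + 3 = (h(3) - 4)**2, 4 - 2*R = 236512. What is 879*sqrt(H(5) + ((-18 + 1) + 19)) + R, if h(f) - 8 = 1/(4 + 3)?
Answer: -118254 + 879*sqrt(1065290)/694 ≈ -1.1695e+5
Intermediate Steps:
R = -118254 (R = 2 - 1/2*236512 = 2 - 118256 = -118254)
h(f) = 57/7 (h(f) = 8 + 1/(4 + 3) = 8 + 1/7 = 57/7)
H(N) = 147/694 (H(N) = 3/(-3 + (57/7 - 4)**2) = 3/(-3 + (29/7)**2) = 3/(-3 + 841/49) = 3/(694/49) = 3*(49/694) = 147/694)
879*sqrt(H(5) + ((-18 + 1) + 19)) + R = 879*sqrt(147/694 + ((-18 + 1) + 19)) - 118254 = 879*sqrt(147/694 + (-17 + 19)) - 118254 = 879*sqrt(147/694 + 2) - 118254 = 879*sqrt(1535/694) - 118254 = 879*(sqrt(1065290)/694) - 118254 = 879*sqrt(1065290)/694 - 118254 = -118254 + 879*sqrt(1065290)/694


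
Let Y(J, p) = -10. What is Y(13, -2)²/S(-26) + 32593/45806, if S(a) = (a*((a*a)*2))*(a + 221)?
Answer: 5585217523/7849590996 ≈ 0.71153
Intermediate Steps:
S(a) = 2*a³*(221 + a) (S(a) = (a*(a²*2))*(221 + a) = (a*(2*a²))*(221 + a) = (2*a³)*(221 + a) = 2*a³*(221 + a))
Y(13, -2)²/S(-26) + 32593/45806 = (-10)²/((2*(-26)³*(221 - 26))) + 32593/45806 = 100/((2*(-17576)*195)) + 32593*(1/45806) = 100/(-6854640) + 32593/45806 = 100*(-1/6854640) + 32593/45806 = -5/342732 + 32593/45806 = 5585217523/7849590996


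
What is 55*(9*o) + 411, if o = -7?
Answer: -3054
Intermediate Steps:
55*(9*o) + 411 = 55*(9*(-7)) + 411 = 55*(-63) + 411 = -3465 + 411 = -3054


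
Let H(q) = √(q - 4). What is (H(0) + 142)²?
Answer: 20160 + 568*I ≈ 20160.0 + 568.0*I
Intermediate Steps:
H(q) = √(-4 + q)
(H(0) + 142)² = (√(-4 + 0) + 142)² = (√(-4) + 142)² = (2*I + 142)² = (142 + 2*I)²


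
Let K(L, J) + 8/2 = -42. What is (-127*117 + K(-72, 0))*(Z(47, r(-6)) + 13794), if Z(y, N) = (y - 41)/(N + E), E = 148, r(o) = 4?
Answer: -15625612035/76 ≈ -2.0560e+8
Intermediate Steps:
K(L, J) = -46 (K(L, J) = -4 - 42 = -46)
Z(y, N) = (-41 + y)/(148 + N) (Z(y, N) = (y - 41)/(N + 148) = (-41 + y)/(148 + N))
(-127*117 + K(-72, 0))*(Z(47, r(-6)) + 13794) = (-127*117 - 46)*((-41 + 47)/(148 + 4) + 13794) = (-14859 - 46)*(6/152 + 13794) = -14905*((1/152)*6 + 13794) = -14905*(3/76 + 13794) = -14905*1048347/76 = -15625612035/76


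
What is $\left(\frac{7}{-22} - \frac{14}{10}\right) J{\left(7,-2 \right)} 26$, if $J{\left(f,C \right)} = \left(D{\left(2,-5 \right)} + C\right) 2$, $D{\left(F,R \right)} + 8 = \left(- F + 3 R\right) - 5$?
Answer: $\frac{157248}{55} \approx 2859.1$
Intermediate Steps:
$D{\left(F,R \right)} = -13 - F + 3 R$ ($D{\left(F,R \right)} = -8 - \left(5 + F - 3 R\right) = -13 - F + 3 R$)
$J{\left(f,C \right)} = -60 + 2 C$ ($J{\left(f,C \right)} = \left(\left(-13 - 2 + 3 \left(-5\right)\right) + C\right) 2 = \left(\left(-13 - 2 - 15\right) + C\right) 2 = \left(-30 + C\right) 2 = -60 + 2 C$)
$\left(\frac{7}{-22} - \frac{14}{10}\right) J{\left(7,-2 \right)} 26 = \left(\frac{7}{-22} - \frac{14}{10}\right) \left(-60 + 2 \left(-2\right)\right) 26 = \left(7 \left(- \frac{1}{22}\right) - \frac{7}{5}\right) \left(-60 - 4\right) 26 = \left(- \frac{7}{22} - \frac{7}{5}\right) \left(-64\right) 26 = \left(- \frac{189}{110}\right) \left(-64\right) 26 = \frac{6048}{55} \cdot 26 = \frac{157248}{55}$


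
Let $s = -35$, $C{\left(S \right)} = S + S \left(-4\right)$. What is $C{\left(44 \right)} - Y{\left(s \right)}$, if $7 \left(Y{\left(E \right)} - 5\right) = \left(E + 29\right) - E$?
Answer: $- \frac{988}{7} \approx -141.14$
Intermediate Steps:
$C{\left(S \right)} = - 3 S$ ($C{\left(S \right)} = S - 4 S = - 3 S$)
$Y{\left(E \right)} = \frac{64}{7}$ ($Y{\left(E \right)} = 5 + \frac{\left(E + 29\right) - E}{7} = 5 + \frac{\left(29 + E\right) - E}{7} = 5 + \frac{1}{7} \cdot 29 = 5 + \frac{29}{7} = \frac{64}{7}$)
$C{\left(44 \right)} - Y{\left(s \right)} = \left(-3\right) 44 - \frac{64}{7} = -132 - \frac{64}{7} = - \frac{988}{7}$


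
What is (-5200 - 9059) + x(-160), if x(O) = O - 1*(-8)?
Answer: -14411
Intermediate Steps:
x(O) = 8 + O (x(O) = O + 8 = 8 + O)
(-5200 - 9059) + x(-160) = (-5200 - 9059) + (8 - 160) = -14259 - 152 = -14411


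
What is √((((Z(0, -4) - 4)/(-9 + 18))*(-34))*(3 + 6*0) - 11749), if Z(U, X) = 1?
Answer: I*√11715 ≈ 108.24*I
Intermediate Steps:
√((((Z(0, -4) - 4)/(-9 + 18))*(-34))*(3 + 6*0) - 11749) = √((((1 - 4)/(-9 + 18))*(-34))*(3 + 6*0) - 11749) = √((-3/9*(-34))*(3 + 0) - 11749) = √((-3*⅑*(-34))*3 - 11749) = √(-⅓*(-34)*3 - 11749) = √((34/3)*3 - 11749) = √(34 - 11749) = √(-11715) = I*√11715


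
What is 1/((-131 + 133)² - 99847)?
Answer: -1/99843 ≈ -1.0016e-5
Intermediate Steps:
1/((-131 + 133)² - 99847) = 1/(2² - 99847) = 1/(4 - 99847) = 1/(-99843) = -1/99843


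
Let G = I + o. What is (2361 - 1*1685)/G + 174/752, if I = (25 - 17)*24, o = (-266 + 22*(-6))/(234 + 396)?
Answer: 6562299/1743512 ≈ 3.7638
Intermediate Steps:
o = -199/315 (o = (-266 - 132)/630 = -398*1/630 = -199/315 ≈ -0.63175)
I = 192 (I = 8*24 = 192)
G = 60281/315 (G = 192 - 199/315 = 60281/315 ≈ 191.37)
(2361 - 1*1685)/G + 174/752 = (2361 - 1*1685)/(60281/315) + 174/752 = (2361 - 1685)*(315/60281) + 174*(1/752) = 676*(315/60281) + 87/376 = 16380/4637 + 87/376 = 6562299/1743512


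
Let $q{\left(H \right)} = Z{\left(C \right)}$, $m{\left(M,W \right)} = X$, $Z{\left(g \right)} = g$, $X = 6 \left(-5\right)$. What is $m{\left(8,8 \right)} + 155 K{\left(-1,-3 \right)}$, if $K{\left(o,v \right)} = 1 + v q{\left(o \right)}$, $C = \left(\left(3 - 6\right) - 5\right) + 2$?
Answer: $2915$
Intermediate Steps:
$X = -30$
$C = -6$ ($C = \left(\left(3 - 6\right) - 5\right) + 2 = \left(-3 - 5\right) + 2 = -8 + 2 = -6$)
$m{\left(M,W \right)} = -30$
$q{\left(H \right)} = -6$
$K{\left(o,v \right)} = 1 - 6 v$ ($K{\left(o,v \right)} = 1 + v \left(-6\right) = 1 - 6 v$)
$m{\left(8,8 \right)} + 155 K{\left(-1,-3 \right)} = -30 + 155 \left(1 - -18\right) = -30 + 155 \left(1 + 18\right) = -30 + 155 \cdot 19 = -30 + 2945 = 2915$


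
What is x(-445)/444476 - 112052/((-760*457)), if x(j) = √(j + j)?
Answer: 28013/86830 + I*√890/444476 ≈ 0.32262 + 6.7119e-5*I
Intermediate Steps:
x(j) = √2*√j (x(j) = √(2*j) = √2*√j)
x(-445)/444476 - 112052/((-760*457)) = (√2*√(-445))/444476 - 112052/((-760*457)) = (√2*(I*√445))*(1/444476) - 112052/(-347320) = (I*√890)*(1/444476) - 112052*(-1/347320) = I*√890/444476 + 28013/86830 = 28013/86830 + I*√890/444476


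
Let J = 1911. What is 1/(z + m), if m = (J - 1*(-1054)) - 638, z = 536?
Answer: 1/2863 ≈ 0.00034928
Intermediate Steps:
m = 2327 (m = (1911 - 1*(-1054)) - 638 = (1911 + 1054) - 638 = 2965 - 638 = 2327)
1/(z + m) = 1/(536 + 2327) = 1/2863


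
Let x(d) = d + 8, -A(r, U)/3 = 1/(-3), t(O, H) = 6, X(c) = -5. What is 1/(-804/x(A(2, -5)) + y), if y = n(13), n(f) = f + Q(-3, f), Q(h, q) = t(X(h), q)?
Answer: -3/211 ≈ -0.014218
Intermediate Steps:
Q(h, q) = 6
A(r, U) = 1 (A(r, U) = -3/(-3) = -3*(-⅓) = 1)
x(d) = 8 + d
n(f) = 6 + f (n(f) = f + 6 = 6 + f)
y = 19 (y = 6 + 13 = 19)
1/(-804/x(A(2, -5)) + y) = 1/(-804/(8 + 1) + 19) = 1/(-804/9 + 19) = 1/(-804*⅑ + 19) = 1/(-268/3 + 19) = 1/(-211/3) = -3/211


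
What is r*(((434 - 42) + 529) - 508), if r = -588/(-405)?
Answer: 80948/135 ≈ 599.62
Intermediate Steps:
r = 196/135 (r = -588*(-1/405) = 196/135 ≈ 1.4519)
r*(((434 - 42) + 529) - 508) = 196*(((434 - 42) + 529) - 508)/135 = 196*((392 + 529) - 508)/135 = 196*(921 - 508)/135 = (196/135)*413 = 80948/135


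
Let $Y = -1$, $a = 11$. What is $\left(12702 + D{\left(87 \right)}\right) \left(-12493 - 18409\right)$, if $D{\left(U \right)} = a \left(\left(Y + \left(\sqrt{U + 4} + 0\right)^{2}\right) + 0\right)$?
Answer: $-423110184$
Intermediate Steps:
$D{\left(U \right)} = 33 + 11 U$ ($D{\left(U \right)} = 11 \left(\left(-1 + \left(\sqrt{U + 4} + 0\right)^{2}\right) + 0\right) = 11 \left(\left(-1 + \left(\sqrt{4 + U} + 0\right)^{2}\right) + 0\right) = 11 \left(\left(-1 + \left(\sqrt{4 + U}\right)^{2}\right) + 0\right) = 11 \left(\left(-1 + \left(4 + U\right)\right) + 0\right) = 11 \left(\left(3 + U\right) + 0\right) = 11 \left(3 + U\right) = 33 + 11 U$)
$\left(12702 + D{\left(87 \right)}\right) \left(-12493 - 18409\right) = \left(12702 + \left(33 + 11 \cdot 87\right)\right) \left(-12493 - 18409\right) = \left(12702 + \left(33 + 957\right)\right) \left(-30902\right) = \left(12702 + 990\right) \left(-30902\right) = 13692 \left(-30902\right) = -423110184$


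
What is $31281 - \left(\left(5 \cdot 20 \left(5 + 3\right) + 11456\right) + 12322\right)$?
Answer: $6703$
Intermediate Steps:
$31281 - \left(\left(5 \cdot 20 \left(5 + 3\right) + 11456\right) + 12322\right) = 31281 - \left(\left(100 \cdot 8 + 11456\right) + 12322\right) = 31281 - \left(\left(800 + 11456\right) + 12322\right) = 31281 - \left(12256 + 12322\right) = 31281 - 24578 = 6703$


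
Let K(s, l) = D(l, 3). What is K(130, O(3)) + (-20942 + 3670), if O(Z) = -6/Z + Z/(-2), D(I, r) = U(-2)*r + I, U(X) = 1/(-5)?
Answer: -172761/10 ≈ -17276.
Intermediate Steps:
U(X) = -1/5
D(I, r) = I - r/5 (D(I, r) = -r/5 + I = I - r/5)
O(Z) = -6/Z - Z/2 (O(Z) = -6/Z + Z*(-1/2) = -6/Z - Z/2)
K(s, l) = -3/5 + l (K(s, l) = l - 1/5*3 = l - 3/5 = -3/5 + l)
K(130, O(3)) + (-20942 + 3670) = (-3/5 + (-6/3 - 1/2*3)) + (-20942 + 3670) = (-3/5 + (-6*1/3 - 3/2)) - 17272 = (-3/5 + (-2 - 3/2)) - 17272 = (-3/5 - 7/2) - 17272 = -41/10 - 17272 = -172761/10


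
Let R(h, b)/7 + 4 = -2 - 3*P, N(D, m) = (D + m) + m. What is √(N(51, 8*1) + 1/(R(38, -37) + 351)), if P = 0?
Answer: 4*√399846/309 ≈ 8.1855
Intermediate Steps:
N(D, m) = D + 2*m
R(h, b) = -42 (R(h, b) = -28 + 7*(-2 - 3*0) = -28 + 7*(-2 + 0) = -28 + 7*(-2) = -28 - 14 = -42)
√(N(51, 8*1) + 1/(R(38, -37) + 351)) = √((51 + 2*(8*1)) + 1/(-42 + 351)) = √((51 + 2*8) + 1/309) = √((51 + 16) + 1/309) = √(67 + 1/309) = √(20704/309) = 4*√399846/309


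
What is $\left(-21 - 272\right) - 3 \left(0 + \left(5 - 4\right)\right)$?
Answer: $-296$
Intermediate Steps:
$\left(-21 - 272\right) - 3 \left(0 + \left(5 - 4\right)\right) = -293 - 3 \left(0 + \left(5 - 4\right)\right) = -293 - 3 \left(0 + 1\right) = -293 - 3 = -296$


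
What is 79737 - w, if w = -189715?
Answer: 269452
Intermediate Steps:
79737 - w = 79737 - 1*(-189715) = 79737 + 189715 = 269452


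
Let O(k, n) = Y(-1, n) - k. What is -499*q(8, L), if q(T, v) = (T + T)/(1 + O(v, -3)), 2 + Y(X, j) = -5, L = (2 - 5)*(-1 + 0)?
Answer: 7984/9 ≈ 887.11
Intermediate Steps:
L = 3 (L = -3*(-1) = 3)
Y(X, j) = -7 (Y(X, j) = -2 - 5 = -7)
O(k, n) = -7 - k
q(T, v) = 2*T/(-6 - v) (q(T, v) = (T + T)/(1 + (-7 - v)) = (2*T)/(-6 - v) = 2*T/(-6 - v))
-499*q(8, L) = -(-998)*8/(6 + 3) = -(-998)*8/9 = -499*(-16/9) = 7984/9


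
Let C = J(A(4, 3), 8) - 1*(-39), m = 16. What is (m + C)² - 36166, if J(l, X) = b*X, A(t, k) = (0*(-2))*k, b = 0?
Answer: -33141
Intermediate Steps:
A(t, k) = 0 (A(t, k) = 0*k = 0)
J(l, X) = 0 (J(l, X) = 0*X = 0)
C = 39 (C = 0 - 1*(-39) = 0 + 39 = 39)
(m + C)² - 36166 = (16 + 39)² - 36166 = 55² - 36166 = 3025 - 36166 = -33141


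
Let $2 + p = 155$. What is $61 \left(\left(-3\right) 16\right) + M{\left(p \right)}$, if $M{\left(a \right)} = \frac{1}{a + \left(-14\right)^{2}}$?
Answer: $- \frac{1021871}{349} \approx -2928.0$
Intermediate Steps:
$p = 153$ ($p = -2 + 155 = 153$)
$M{\left(a \right)} = \frac{1}{196 + a}$ ($M{\left(a \right)} = \frac{1}{a + 196} = \frac{1}{196 + a}$)
$61 \left(\left(-3\right) 16\right) + M{\left(p \right)} = 61 \left(\left(-3\right) 16\right) + \frac{1}{196 + 153} = 61 \left(-48\right) + \frac{1}{349} = -2928 + \frac{1}{349} = - \frac{1021871}{349}$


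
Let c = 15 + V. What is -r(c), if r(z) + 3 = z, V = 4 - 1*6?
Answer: -10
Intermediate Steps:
V = -2 (V = 4 - 6 = -2)
c = 13 (c = 15 - 2 = 13)
r(z) = -3 + z
-r(c) = -(-3 + 13) = -1*10 = -10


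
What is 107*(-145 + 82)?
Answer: -6741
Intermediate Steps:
107*(-145 + 82) = 107*(-63) = -6741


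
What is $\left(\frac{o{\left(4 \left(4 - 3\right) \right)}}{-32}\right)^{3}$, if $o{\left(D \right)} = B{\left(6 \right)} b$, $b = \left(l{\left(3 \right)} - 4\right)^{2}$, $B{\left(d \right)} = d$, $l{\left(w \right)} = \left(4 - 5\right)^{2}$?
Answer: $- \frac{19683}{4096} \approx -4.8054$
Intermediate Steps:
$l{\left(w \right)} = 1$ ($l{\left(w \right)} = \left(-1\right)^{2} = 1$)
$b = 9$ ($b = \left(1 - 4\right)^{2} = \left(-3\right)^{2} = 9$)
$o{\left(D \right)} = 54$ ($o{\left(D \right)} = 6 \cdot 9 = 54$)
$\left(\frac{o{\left(4 \left(4 - 3\right) \right)}}{-32}\right)^{3} = \left(\frac{54}{-32}\right)^{3} = \left(54 \left(- \frac{1}{32}\right)\right)^{3} = \left(- \frac{27}{16}\right)^{3} = - \frac{19683}{4096}$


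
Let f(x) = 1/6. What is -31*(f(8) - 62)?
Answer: 11501/6 ≈ 1916.8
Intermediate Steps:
f(x) = 1/6
-31*(f(8) - 62) = -31*(1/6 - 62) = -31*(-371/6) = 11501/6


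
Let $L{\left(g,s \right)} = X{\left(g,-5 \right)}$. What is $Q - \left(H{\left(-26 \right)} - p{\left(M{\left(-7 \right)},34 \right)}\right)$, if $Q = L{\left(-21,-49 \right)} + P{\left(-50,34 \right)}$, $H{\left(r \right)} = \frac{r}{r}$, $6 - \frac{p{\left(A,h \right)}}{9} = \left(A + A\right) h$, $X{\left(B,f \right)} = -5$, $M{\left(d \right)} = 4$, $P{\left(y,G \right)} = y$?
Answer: $-2450$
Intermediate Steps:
$p{\left(A,h \right)} = 54 - 18 A h$ ($p{\left(A,h \right)} = 54 - 9 \left(A + A\right) h = 54 - 9 \cdot 2 A h = 54 - 18 A h$)
$L{\left(g,s \right)} = -5$
$H{\left(r \right)} = 1$
$Q = -55$ ($Q = -5 - 50 = -55$)
$Q - \left(H{\left(-26 \right)} - p{\left(M{\left(-7 \right)},34 \right)}\right) = -55 - \left(1 - \left(54 - 72 \cdot 34\right)\right) = -55 - \left(1 - \left(54 - 2448\right)\right) = -55 - \left(1 - -2394\right) = -55 - \left(1 + 2394\right) = -55 - 2395 = -2450$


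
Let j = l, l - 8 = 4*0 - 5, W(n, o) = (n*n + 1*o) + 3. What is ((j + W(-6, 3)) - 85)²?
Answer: 1600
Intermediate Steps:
W(n, o) = 3 + o + n² (W(n, o) = (n² + o) + 3 = (o + n²) + 3 = 3 + o + n²)
l = 3 (l = 8 + (4*0 - 5) = 8 + (0 - 5) = 8 - 5 = 3)
j = 3
((j + W(-6, 3)) - 85)² = ((3 + (3 + 3 + (-6)²)) - 85)² = ((3 + (3 + 3 + 36)) - 85)² = ((3 + 42) - 85)² = (45 - 85)² = (-40)² = 1600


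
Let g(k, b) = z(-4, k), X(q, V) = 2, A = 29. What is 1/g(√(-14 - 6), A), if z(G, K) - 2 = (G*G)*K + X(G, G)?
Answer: 1/1284 - 2*I*√5/321 ≈ 0.00077882 - 0.013932*I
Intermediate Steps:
z(G, K) = 4 + K*G² (z(G, K) = 2 + ((G*G)*K + 2) = 2 + (G²*K + 2) = 2 + (K*G² + 2) = 2 + (2 + K*G²) = 4 + K*G²)
g(k, b) = 4 + 16*k (g(k, b) = 4 + k*(-4)² = 4 + k*16 = 4 + 16*k)
1/g(√(-14 - 6), A) = 1/(4 + 16*√(-14 - 6)) = 1/(4 + 16*√(-20)) = 1/(4 + 16*(2*I*√5)) = 1/(4 + 32*I*√5)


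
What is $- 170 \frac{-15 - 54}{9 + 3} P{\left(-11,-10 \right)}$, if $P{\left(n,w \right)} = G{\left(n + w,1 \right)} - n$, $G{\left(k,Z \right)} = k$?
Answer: $-9775$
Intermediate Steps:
$P{\left(n,w \right)} = w$ ($P{\left(n,w \right)} = \left(n + w\right) - n = w$)
$- 170 \frac{-15 - 54}{9 + 3} P{\left(-11,-10 \right)} = - 170 \frac{-15 - 54}{9 + 3} \left(-10\right) = - 170 \left(- \frac{69}{12}\right) \left(-10\right) = - 170 \left(\left(-69\right) \frac{1}{12}\right) \left(-10\right) = \left(-170\right) \left(- \frac{23}{4}\right) \left(-10\right) = \frac{1955}{2} \left(-10\right) = -9775$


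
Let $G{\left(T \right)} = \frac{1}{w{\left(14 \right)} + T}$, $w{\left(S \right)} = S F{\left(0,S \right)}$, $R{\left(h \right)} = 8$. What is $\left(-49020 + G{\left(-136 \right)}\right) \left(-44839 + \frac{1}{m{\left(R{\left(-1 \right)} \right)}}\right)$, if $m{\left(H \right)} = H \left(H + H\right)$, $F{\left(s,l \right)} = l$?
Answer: $\frac{16880691069809}{7680} \approx 2.198 \cdot 10^{9}$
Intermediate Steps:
$w{\left(S \right)} = S^{2}$ ($w{\left(S \right)} = S S = S^{2}$)
$G{\left(T \right)} = \frac{1}{196 + T}$ ($G{\left(T \right)} = \frac{1}{14^{2} + T} = \frac{1}{196 + T}$)
$m{\left(H \right)} = 2 H^{2}$ ($m{\left(H \right)} = H 2 H = 2 H^{2}$)
$\left(-49020 + G{\left(-136 \right)}\right) \left(-44839 + \frac{1}{m{\left(R{\left(-1 \right)} \right)}}\right) = \left(-49020 + \frac{1}{196 - 136}\right) \left(-44839 + \frac{1}{2 \cdot 8^{2}}\right) = \left(-49020 + \frac{1}{60}\right) \left(-44839 + \frac{1}{2 \cdot 64}\right) = \left(-49020 + \frac{1}{60}\right) \left(-44839 + \frac{1}{128}\right) = - \frac{2941199 \left(-44839 + \frac{1}{128}\right)}{60} = \left(- \frac{2941199}{60}\right) \left(- \frac{5739391}{128}\right) = \frac{16880691069809}{7680}$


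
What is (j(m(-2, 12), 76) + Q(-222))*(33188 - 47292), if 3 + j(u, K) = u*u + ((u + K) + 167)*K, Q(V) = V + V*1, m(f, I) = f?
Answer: -252080792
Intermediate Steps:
Q(V) = 2*V (Q(V) = V + V = 2*V)
j(u, K) = -3 + u**2 + K*(167 + K + u) (j(u, K) = -3 + (u*u + ((u + K) + 167)*K) = -3 + (u**2 + ((K + u) + 167)*K) = -3 + (u**2 + (167 + K + u)*K) = -3 + (u**2 + K*(167 + K + u)) = -3 + u**2 + K*(167 + K + u))
(j(m(-2, 12), 76) + Q(-222))*(33188 - 47292) = ((-3 + 76**2 + (-2)**2 + 167*76 + 76*(-2)) + 2*(-222))*(33188 - 47292) = ((-3 + 5776 + 4 + 12692 - 152) - 444)*(-14104) = (18317 - 444)*(-14104) = 17873*(-14104) = -252080792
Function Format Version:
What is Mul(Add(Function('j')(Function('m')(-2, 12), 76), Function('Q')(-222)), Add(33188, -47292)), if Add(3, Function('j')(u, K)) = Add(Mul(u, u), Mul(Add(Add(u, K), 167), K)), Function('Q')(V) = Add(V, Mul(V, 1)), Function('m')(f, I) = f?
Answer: -252080792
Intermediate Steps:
Function('Q')(V) = Mul(2, V) (Function('Q')(V) = Add(V, V) = Mul(2, V))
Function('j')(u, K) = Add(-3, Pow(u, 2), Mul(K, Add(167, K, u))) (Function('j')(u, K) = Add(-3, Add(Mul(u, u), Mul(Add(Add(u, K), 167), K))) = Add(-3, Add(Pow(u, 2), Mul(Add(Add(K, u), 167), K))) = Add(-3, Add(Pow(u, 2), Mul(Add(167, K, u), K))) = Add(-3, Add(Pow(u, 2), Mul(K, Add(167, K, u)))) = Add(-3, Pow(u, 2), Mul(K, Add(167, K, u))))
Mul(Add(Function('j')(Function('m')(-2, 12), 76), Function('Q')(-222)), Add(33188, -47292)) = Mul(Add(Add(-3, Pow(76, 2), Pow(-2, 2), Mul(167, 76), Mul(76, -2)), Mul(2, -222)), Add(33188, -47292)) = Mul(Add(Add(-3, 5776, 4, 12692, -152), -444), -14104) = Mul(Add(18317, -444), -14104) = Mul(17873, -14104) = -252080792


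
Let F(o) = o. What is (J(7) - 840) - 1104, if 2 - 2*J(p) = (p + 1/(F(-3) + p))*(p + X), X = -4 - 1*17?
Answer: -7569/4 ≈ -1892.3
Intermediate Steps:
X = -21 (X = -4 - 17 = -21)
J(p) = 1 - (-21 + p)*(p + 1/(-3 + p))/2 (J(p) = 1 - (p + 1/(-3 + p))*(p - 21)/2 = 1 - (p + 1/(-3 + p))*(-21 + p)/2 = 1 - (-21 + p)*(p + 1/(-3 + p))/2)
(J(7) - 840) - 1104 = ((15 - 1*7**3 - 62*7 + 24*7**2)/(2*(-3 + 7)) - 840) - 1104 = ((1/2)*(15 - 1*343 - 434 + 24*49)/4 - 840) - 1104 = ((1/2)*(1/4)*(15 - 343 - 434 + 1176) - 840) - 1104 = ((1/2)*(1/4)*414 - 840) - 1104 = (207/4 - 840) - 1104 = -3153/4 - 1104 = -7569/4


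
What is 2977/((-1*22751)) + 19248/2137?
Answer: 431549399/48618887 ≈ 8.8762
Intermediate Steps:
2977/((-1*22751)) + 19248/2137 = 2977/(-22751) + 19248*(1/2137) = 2977*(-1/22751) + 19248/2137 = -2977/22751 + 19248/2137 = 431549399/48618887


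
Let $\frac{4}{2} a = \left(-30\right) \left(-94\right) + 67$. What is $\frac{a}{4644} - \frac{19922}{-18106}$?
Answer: $\frac{118653779}{84084264} \approx 1.4111$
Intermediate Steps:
$a = \frac{2887}{2}$ ($a = \frac{\left(-30\right) \left(-94\right) + 67}{2} = \frac{2820 + 67}{2} = \frac{1}{2} \cdot 2887 = \frac{2887}{2} \approx 1443.5$)
$\frac{a}{4644} - \frac{19922}{-18106} = \frac{2887}{2 \cdot 4644} - \frac{19922}{-18106} = \frac{2887}{2} \cdot \frac{1}{4644} - - \frac{9961}{9053} = \frac{2887}{9288} + \frac{9961}{9053} = \frac{118653779}{84084264}$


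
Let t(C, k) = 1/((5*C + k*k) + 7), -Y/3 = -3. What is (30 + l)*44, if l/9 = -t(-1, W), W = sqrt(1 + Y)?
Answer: 1287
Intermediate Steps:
Y = 9 (Y = -3*(-3) = 9)
W = sqrt(10) (W = sqrt(1 + 9) = sqrt(10) ≈ 3.1623)
t(C, k) = 1/(7 + k**2 + 5*C) (t(C, k) = 1/((5*C + k**2) + 7) = 1/((k**2 + 5*C) + 7) = 1/(7 + k**2 + 5*C))
l = -3/4 (l = 9*(-1/(7 + (sqrt(10))**2 + 5*(-1))) = 9*(-1/(7 + 10 - 5)) = 9*(-1/12) = -3/4 ≈ -0.75000)
(30 + l)*44 = (30 - 3/4)*44 = (117/4)*44 = 1287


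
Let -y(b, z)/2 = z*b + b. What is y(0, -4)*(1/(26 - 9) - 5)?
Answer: 0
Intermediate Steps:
y(b, z) = -2*b - 2*b*z (y(b, z) = -2*(z*b + b) = -2*(b*z + b) = -2*(b + b*z) = -2*b - 2*b*z)
y(0, -4)*(1/(26 - 9) - 5) = (-2*0*(1 - 4))*(1/(26 - 9) - 5) = (-2*0*(-3))*(1/17 - 5) = 0*(1/17 - 5) = 0*(-84/17) = 0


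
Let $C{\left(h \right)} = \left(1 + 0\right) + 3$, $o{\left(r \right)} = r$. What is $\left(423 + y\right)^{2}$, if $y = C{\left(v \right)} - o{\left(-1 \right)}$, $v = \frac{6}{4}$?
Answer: $183184$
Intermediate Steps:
$v = \frac{3}{2}$ ($v = 6 \cdot \frac{1}{4} = \frac{3}{2} \approx 1.5$)
$C{\left(h \right)} = 4$ ($C{\left(h \right)} = 1 + 3 = 4$)
$y = 5$ ($y = 4 - -1 = 4 + 1 = 5$)
$\left(423 + y\right)^{2} = \left(423 + 5\right)^{2} = 428^{2} = 183184$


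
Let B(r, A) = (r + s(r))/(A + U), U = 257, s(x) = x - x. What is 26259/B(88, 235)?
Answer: 3229857/22 ≈ 1.4681e+5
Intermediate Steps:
s(x) = 0
B(r, A) = r/(257 + A) (B(r, A) = (r + 0)/(A + 257) = r/(257 + A))
26259/B(88, 235) = 26259/((88/(257 + 235))) = 26259/((88/492)) = 26259/((88*(1/492))) = 26259/(22/123) = 26259*(123/22) = 3229857/22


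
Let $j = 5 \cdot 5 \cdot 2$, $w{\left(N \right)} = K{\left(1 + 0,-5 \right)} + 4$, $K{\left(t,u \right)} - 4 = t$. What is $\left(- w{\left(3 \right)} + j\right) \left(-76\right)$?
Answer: $-3116$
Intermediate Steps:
$K{\left(t,u \right)} = 4 + t$
$w{\left(N \right)} = 9$ ($w{\left(N \right)} = \left(4 + \left(1 + 0\right)\right) + 4 = \left(4 + 1\right) + 4 = 5 + 4 = 9$)
$j = 50$ ($j = 25 \cdot 2 = 50$)
$\left(- w{\left(3 \right)} + j\right) \left(-76\right) = \left(\left(-1\right) 9 + 50\right) \left(-76\right) = \left(-9 + 50\right) \left(-76\right) = 41 \left(-76\right) = -3116$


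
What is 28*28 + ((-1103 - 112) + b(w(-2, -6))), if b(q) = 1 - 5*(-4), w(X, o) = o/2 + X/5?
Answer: -410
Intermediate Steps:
w(X, o) = o/2 + X/5 (w(X, o) = o*(½) + X*(⅕) = o/2 + X/5)
b(q) = 21 (b(q) = 1 + 20 = 21)
28*28 + ((-1103 - 112) + b(w(-2, -6))) = 28*28 + ((-1103 - 112) + 21) = 784 + (-1215 + 21) = 784 - 1194 = -410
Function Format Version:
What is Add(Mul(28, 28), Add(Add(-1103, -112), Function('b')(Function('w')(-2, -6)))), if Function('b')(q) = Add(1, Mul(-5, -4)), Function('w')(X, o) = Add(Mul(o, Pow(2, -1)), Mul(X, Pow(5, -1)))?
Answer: -410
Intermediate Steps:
Function('w')(X, o) = Add(Mul(Rational(1, 2), o), Mul(Rational(1, 5), X)) (Function('w')(X, o) = Add(Mul(o, Rational(1, 2)), Mul(X, Rational(1, 5))) = Add(Mul(Rational(1, 2), o), Mul(Rational(1, 5), X)))
Function('b')(q) = 21 (Function('b')(q) = Add(1, 20) = 21)
Add(Mul(28, 28), Add(Add(-1103, -112), Function('b')(Function('w')(-2, -6)))) = Add(Mul(28, 28), Add(Add(-1103, -112), 21)) = Add(784, Add(-1215, 21)) = Add(784, -1194) = -410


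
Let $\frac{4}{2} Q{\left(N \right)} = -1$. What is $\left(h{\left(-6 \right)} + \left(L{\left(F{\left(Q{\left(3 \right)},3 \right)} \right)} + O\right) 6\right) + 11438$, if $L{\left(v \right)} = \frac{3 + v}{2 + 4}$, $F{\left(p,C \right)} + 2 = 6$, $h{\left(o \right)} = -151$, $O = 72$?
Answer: $11726$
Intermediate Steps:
$Q{\left(N \right)} = - \frac{1}{2}$ ($Q{\left(N \right)} = \frac{1}{2} \left(-1\right) = - \frac{1}{2}$)
$F{\left(p,C \right)} = 4$ ($F{\left(p,C \right)} = -2 + 6 = 4$)
$L{\left(v \right)} = \frac{1}{2} + \frac{v}{6}$ ($L{\left(v \right)} = \frac{3 + v}{6} = \left(3 + v\right) \frac{1}{6} = \frac{1}{2} + \frac{v}{6}$)
$\left(h{\left(-6 \right)} + \left(L{\left(F{\left(Q{\left(3 \right)},3 \right)} \right)} + O\right) 6\right) + 11438 = \left(-151 + \left(\left(\frac{1}{2} + \frac{1}{6} \cdot 4\right) + 72\right) 6\right) + 11438 = \left(-151 + \left(\left(\frac{1}{2} + \frac{2}{3}\right) + 72\right) 6\right) + 11438 = \left(-151 + \left(\frac{7}{6} + 72\right) 6\right) + 11438 = \left(-151 + \frac{439}{6} \cdot 6\right) + 11438 = \left(-151 + 439\right) + 11438 = 288 + 11438 = 11726$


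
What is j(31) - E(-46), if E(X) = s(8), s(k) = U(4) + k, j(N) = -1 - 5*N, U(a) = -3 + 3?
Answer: -164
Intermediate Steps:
U(a) = 0
s(k) = k (s(k) = 0 + k = k)
E(X) = 8
j(31) - E(-46) = (-1 - 5*31) - 1*8 = (-1 - 155) - 8 = -156 - 8 = -164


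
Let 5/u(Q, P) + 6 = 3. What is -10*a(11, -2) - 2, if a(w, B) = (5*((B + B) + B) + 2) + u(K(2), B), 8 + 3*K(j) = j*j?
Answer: 884/3 ≈ 294.67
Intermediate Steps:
K(j) = -8/3 + j²/3 (K(j) = -8/3 + (j*j)/3 = -8/3 + j²/3)
u(Q, P) = -5/3 (u(Q, P) = 5/(-6 + 3) = 5/(-3) = 5*(-⅓) = -5/3)
a(w, B) = ⅓ + 15*B (a(w, B) = (5*((B + B) + B) + 2) - 5/3 = (5*(2*B + B) + 2) - 5/3 = (5*(3*B) + 2) - 5/3 = (15*B + 2) - 5/3 = (2 + 15*B) - 5/3 = ⅓ + 15*B)
-10*a(11, -2) - 2 = -10*(⅓ + 15*(-2)) - 2 = -10*(⅓ - 30) - 2 = -10*(-89/3) - 2 = 890/3 - 2 = 884/3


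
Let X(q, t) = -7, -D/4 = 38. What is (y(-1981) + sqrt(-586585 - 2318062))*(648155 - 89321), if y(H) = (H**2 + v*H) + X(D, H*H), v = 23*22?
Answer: 1632895065312 + 558834*I*sqrt(2904647) ≈ 1.6329e+12 + 9.5242e+8*I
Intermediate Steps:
D = -152 (D = -4*38 = -152)
v = 506
y(H) = -7 + H**2 + 506*H (y(H) = (H**2 + 506*H) - 7 = -7 + H**2 + 506*H)
(y(-1981) + sqrt(-586585 - 2318062))*(648155 - 89321) = ((-7 + (-1981)**2 + 506*(-1981)) + sqrt(-586585 - 2318062))*(648155 - 89321) = ((-7 + 3924361 - 1002386) + sqrt(-2904647))*558834 = (2921968 + I*sqrt(2904647))*558834 = 1632895065312 + 558834*I*sqrt(2904647)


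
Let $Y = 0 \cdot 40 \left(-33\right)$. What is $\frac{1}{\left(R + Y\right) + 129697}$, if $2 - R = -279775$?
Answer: $\frac{1}{409474} \approx 2.4422 \cdot 10^{-6}$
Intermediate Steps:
$R = 279777$ ($R = 2 - -279775 = 2 + 279775 = 279777$)
$Y = 0$ ($Y = 0 \left(-33\right) = 0$)
$\frac{1}{\left(R + Y\right) + 129697} = \frac{1}{\left(279777 + 0\right) + 129697} = \frac{1}{279777 + 129697} = \frac{1}{409474}$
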